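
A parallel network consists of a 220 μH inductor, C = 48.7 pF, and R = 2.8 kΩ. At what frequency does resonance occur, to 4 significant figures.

1.538 MHz

ω₀ = 1/√(LC) = 1/√(0.00022 × 4.87e-11) = 9.661e+06 rad/s
f₀ = ω₀/(2π) = 1.538 MHz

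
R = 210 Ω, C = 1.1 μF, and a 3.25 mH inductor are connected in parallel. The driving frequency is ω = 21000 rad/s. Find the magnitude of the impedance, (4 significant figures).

103.1 Ω

X_L = ωL = 68.25 Ω
X_C = 1/(ωC) = 43.29 Ω
Parallel: admittances add. Y = 1/R + 1/(jωL) + jωC
Y = (0.004762 + j0.008448) S
|Y| = 0.009698 S → |Z| = 1/|Y| = 103.1 Ω, ∠Z = −∠Y = -60.59°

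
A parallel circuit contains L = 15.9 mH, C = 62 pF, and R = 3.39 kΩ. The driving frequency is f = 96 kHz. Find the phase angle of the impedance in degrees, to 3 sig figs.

ω = 2πf = 603200 rad/s
X_L = ωL = 9590 Ω
X_C = 1/(ωC) = 26700 Ω
Parallel: admittances add. Y = 1/R + 1/(jωL) + jωC
Y = (0.000295 − j6.69e-05) S
|Y| = 0.000302 S → |Z| = 1/|Y| = 3310 Ω, ∠Z = −∠Y = 12.8°

12.8°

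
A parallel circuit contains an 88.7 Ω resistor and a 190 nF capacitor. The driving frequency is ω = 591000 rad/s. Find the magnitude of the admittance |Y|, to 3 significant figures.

X_C = 1/(ωC) = 8.91 Ω
Parallel: admittances add. Y = 1/R + jωC
Y = (0.0113 + j0.112) S
|Y| = 0.113 S → |Z| = 1/|Y| = 8.86 Ω, ∠Z = −∠Y = -84.3°

113 mS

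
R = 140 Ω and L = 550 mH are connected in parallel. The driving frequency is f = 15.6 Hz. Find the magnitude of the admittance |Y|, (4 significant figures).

19.88 mS

ω = 2πf = 98.02 rad/s
X_L = ωL = 53.91 Ω
Parallel: admittances add. Y = 1/R + 1/(jωL)
Y = (0.007143 − j0.01855) S
|Y| = 0.01988 S → |Z| = 1/|Y| = 50.31 Ω, ∠Z = −∠Y = 68.94°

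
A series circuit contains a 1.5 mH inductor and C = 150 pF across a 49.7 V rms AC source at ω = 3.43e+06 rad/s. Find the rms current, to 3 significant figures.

X_L = ωL = 5140 Ω
X_C = 1/(ωC) = 1940 Ω
Net reactance X = X_L − X_C = 3200 Ω
Z = j3200 Ω
|Z| = √(0² + 3200²) = 3200 Ω
I = V/|Z| = 49.7/3200 = 15.5 mA

15.5 mA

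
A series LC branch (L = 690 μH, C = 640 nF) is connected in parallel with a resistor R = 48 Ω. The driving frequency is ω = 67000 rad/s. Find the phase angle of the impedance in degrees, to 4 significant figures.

64.49°

X_L = ωL = 46.23 Ω
X_C = 1/(ωC) = 23.32 Ω
Branch 1: Z₁ = R = 48.00 Ω
Branch 2 (series LC): Z₂ = j(X_L − X_C) = j22.91 Ω
Parallel: Z = Z₁Z₂/(Z₁+Z₂), |Z| = 20.68 Ω, ∠Z = 64.49°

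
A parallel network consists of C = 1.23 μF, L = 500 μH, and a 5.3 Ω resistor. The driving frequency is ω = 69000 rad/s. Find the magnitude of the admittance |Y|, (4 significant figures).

196.8 mS

X_L = ωL = 34.50 Ω
X_C = 1/(ωC) = 11.78 Ω
Parallel: admittances add. Y = 1/R + 1/(jωL) + jωC
Y = (0.1887 + j0.05588) S
|Y| = 0.1968 S → |Z| = 1/|Y| = 5.082 Ω, ∠Z = −∠Y = -16.50°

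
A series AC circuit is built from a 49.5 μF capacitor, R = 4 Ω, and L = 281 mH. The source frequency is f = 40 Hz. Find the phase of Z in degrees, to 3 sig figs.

ω = 2πf = 251.3 rad/s
X_L = ωL = 70.6 Ω
X_C = 1/(ωC) = 80.4 Ω
Net reactance X = X_L − X_C = -9.76 Ω
Z = 4.00 − j9.76 Ω
|Z| = √(4.00² + 9.76²) = 10.5 Ω
∠Z = arctan(-9.76/4.00) = -67.7°

-67.7°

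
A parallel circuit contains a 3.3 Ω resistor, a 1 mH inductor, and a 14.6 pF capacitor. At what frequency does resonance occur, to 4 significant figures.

ω₀ = 1/√(LC) = 1/√(0.001 × 1.46e-11) = 8.276e+06 rad/s
f₀ = ω₀/(2π) = 1.317 MHz

1.317 MHz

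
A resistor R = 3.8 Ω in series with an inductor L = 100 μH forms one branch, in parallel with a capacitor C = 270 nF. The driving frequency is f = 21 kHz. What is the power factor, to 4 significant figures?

ω = 2πf = 131900 rad/s
X_L = ωL = 13.19 Ω
X_C = 1/(ωC) = 28.07 Ω
Branch 1 (R+jX_L): Z₁ = 3.800 + j13.19 Ω, |Z₁| = 13.73 Ω
Branch 2 (−jX_C): Z₂ = −j28.07 Ω
Parallel: Z = Z₁Z₂/(Z₁+Z₂), |Z| = 25.10 Ω, ∠Z = 59.60°
cos φ = cos(59.60°) = 0.5060

0.5060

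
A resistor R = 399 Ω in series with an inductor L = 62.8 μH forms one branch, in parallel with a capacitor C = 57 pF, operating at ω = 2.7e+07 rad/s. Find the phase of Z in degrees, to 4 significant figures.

-82.36°

X_L = ωL = 1696 Ω
X_C = 1/(ωC) = 649.8 Ω
Branch 1 (R+jX_L): Z₁ = 399.0 + j1696 Ω, |Z₁| = 1742 Ω
Branch 2 (−jX_C): Z₂ = −j649.8 Ω
Parallel: Z = Z₁Z₂/(Z₁+Z₂), |Z| = 1011 Ω, ∠Z = -82.36°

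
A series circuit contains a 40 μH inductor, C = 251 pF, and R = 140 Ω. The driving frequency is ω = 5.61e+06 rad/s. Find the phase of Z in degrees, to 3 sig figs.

X_L = ωL = 224 Ω
X_C = 1/(ωC) = 710 Ω
Net reactance X = X_L − X_C = -486 Ω
Z = 140 − j486 Ω
|Z| = √(140² + 486²) = 506 Ω
∠Z = arctan(-486/140) = -73.9°

-73.9°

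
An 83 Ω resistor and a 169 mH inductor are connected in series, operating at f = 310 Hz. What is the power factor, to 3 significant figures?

0.244

ω = 2πf = 1948 rad/s
X_L = ωL = 329 Ω
Z = 83.0 + j329 Ω
|Z| = √(83.0² + 329²) = 339 Ω
∠Z = arctan(329/83.0) = 75.8°
cos φ = cos(75.8°) = 0.244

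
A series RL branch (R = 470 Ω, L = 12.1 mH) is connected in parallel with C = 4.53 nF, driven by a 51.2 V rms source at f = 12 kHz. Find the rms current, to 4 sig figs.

35.27 mA

ω = 2πf = 75400 rad/s
X_L = ωL = 912.3 Ω
X_C = 1/(ωC) = 2928 Ω
Branch 1 (R+jX_L): Z₁ = 470.0 + j912.3 Ω, |Z₁| = 1026 Ω
Branch 2 (−jX_C): Z₂ = −j2928 Ω
Parallel: Z = Z₁Z₂/(Z₁+Z₂), |Z| = 1452 Ω, ∠Z = 49.62°
I = V/|Z| = 51.2/1452 = 35.27 mA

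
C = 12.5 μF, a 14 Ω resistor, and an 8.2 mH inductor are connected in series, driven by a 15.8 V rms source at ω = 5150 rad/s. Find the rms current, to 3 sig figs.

X_L = ωL = 42.2 Ω
X_C = 1/(ωC) = 15.5 Ω
Net reactance X = X_L − X_C = 26.7 Ω
Z = 14.0 + j26.7 Ω
|Z| = √(14.0² + 26.7²) = 30.1 Ω
I = V/|Z| = 15.8/30.1 = 524 mA

524 mA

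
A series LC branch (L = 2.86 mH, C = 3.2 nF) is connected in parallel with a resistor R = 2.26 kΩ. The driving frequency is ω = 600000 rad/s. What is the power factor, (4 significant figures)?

X_L = ωL = 1716 Ω
X_C = 1/(ωC) = 520.8 Ω
Branch 1: Z₁ = R = 2260 Ω
Branch 2 (series LC): Z₂ = j(X_L − X_C) = j1195 Ω
Parallel: Z = Z₁Z₂/(Z₁+Z₂), |Z| = 1057 Ω, ∠Z = 62.13°
cos φ = cos(62.13°) = 0.4675

0.4675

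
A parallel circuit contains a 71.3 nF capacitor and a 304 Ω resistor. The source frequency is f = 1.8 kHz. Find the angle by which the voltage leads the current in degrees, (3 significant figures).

ω = 2πf = 11310 rad/s
X_C = 1/(ωC) = 1240 Ω
Parallel: admittances add. Y = 1/R + jωC
Y = (0.00329 + j0.000806) S
|Y| = 0.00339 S → |Z| = 1/|Y| = 295 Ω, ∠Z = −∠Y = -13.8°

-13.8°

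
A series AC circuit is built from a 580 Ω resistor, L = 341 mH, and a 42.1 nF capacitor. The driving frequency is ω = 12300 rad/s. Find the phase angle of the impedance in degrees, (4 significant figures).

X_L = ωL = 4194 Ω
X_C = 1/(ωC) = 1931 Ω
Net reactance X = X_L − X_C = 2263 Ω
Z = 580.0 + j2263 Ω
|Z| = √(580.0² + 2263²) = 2336 Ω
∠Z = arctan(2263/580.0) = 75.63°

75.63°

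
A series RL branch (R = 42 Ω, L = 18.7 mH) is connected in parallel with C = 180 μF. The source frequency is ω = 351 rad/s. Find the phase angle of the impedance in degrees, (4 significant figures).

X_L = ωL = 6.564 Ω
X_C = 1/(ωC) = 15.83 Ω
Branch 1 (R+jX_L): Z₁ = 42.00 + j6.564 Ω, |Z₁| = 42.51 Ω
Branch 2 (−jX_C): Z₂ = −j15.83 Ω
Parallel: Z = Z₁Z₂/(Z₁+Z₂), |Z| = 15.64 Ω, ∠Z = -68.68°

-68.68°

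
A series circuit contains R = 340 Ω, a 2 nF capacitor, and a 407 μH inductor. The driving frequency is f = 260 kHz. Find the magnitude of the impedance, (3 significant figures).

494 Ω

ω = 2πf = 1.634e+06 rad/s
X_L = ωL = 665 Ω
X_C = 1/(ωC) = 306 Ω
Net reactance X = X_L − X_C = 359 Ω
Z = 340 + j359 Ω
|Z| = √(340² + 359²) = 494 Ω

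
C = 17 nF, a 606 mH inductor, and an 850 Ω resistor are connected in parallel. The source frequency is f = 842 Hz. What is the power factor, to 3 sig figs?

0.983

ω = 2πf = 5290 rad/s
X_L = ωL = 3210 Ω
X_C = 1/(ωC) = 11100 Ω
Parallel: admittances add. Y = 1/R + 1/(jωL) + jωC
Y = (0.00118 − j0.000222) S
|Y| = 0.00120 S → |Z| = 1/|Y| = 835 Ω, ∠Z = −∠Y = 10.7°
cos φ = cos(10.7°) = 0.983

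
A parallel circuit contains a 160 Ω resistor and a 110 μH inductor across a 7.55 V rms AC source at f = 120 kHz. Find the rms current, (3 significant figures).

ω = 2πf = 754000 rad/s
X_L = ωL = 82.9 Ω
Parallel: admittances add. Y = 1/R + 1/(jωL)
Y = (0.00625 − j0.0121) S
|Y| = 0.0136 S → |Z| = 1/|Y| = 73.6 Ω, ∠Z = −∠Y = 62.6°
I = V/|Z| = 7.55/73.6 = 103 mA

103 mA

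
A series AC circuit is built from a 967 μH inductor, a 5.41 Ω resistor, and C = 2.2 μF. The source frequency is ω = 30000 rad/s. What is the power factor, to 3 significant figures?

0.364

X_L = ωL = 29.0 Ω
X_C = 1/(ωC) = 15.2 Ω
Net reactance X = X_L − X_C = 13.9 Ω
Z = 5.41 + j13.9 Ω
|Z| = √(5.41² + 13.9²) = 14.9 Ω
∠Z = arctan(13.9/5.41) = 68.7°
cos φ = cos(68.7°) = 0.364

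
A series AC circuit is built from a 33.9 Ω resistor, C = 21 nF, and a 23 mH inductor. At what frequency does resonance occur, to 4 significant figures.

ω₀ = 1/√(LC) = 1/√(0.023 × 2.1e-08) = 45500 rad/s
f₀ = ω₀/(2π) = 7.242 kHz

7.242 kHz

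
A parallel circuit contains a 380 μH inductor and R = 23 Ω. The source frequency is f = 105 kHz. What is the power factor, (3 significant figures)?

ω = 2πf = 659700 rad/s
X_L = ωL = 251 Ω
Parallel: admittances add. Y = 1/R + 1/(jωL)
Y = (0.0435 − j0.00399) S
|Y| = 0.0437 S → |Z| = 1/|Y| = 22.9 Ω, ∠Z = −∠Y = 5.24°
cos φ = cos(5.24°) = 0.996

0.996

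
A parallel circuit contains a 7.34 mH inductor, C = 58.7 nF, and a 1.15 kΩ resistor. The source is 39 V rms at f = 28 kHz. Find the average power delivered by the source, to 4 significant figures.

ω = 2πf = 175900 rad/s
X_L = ωL = 1291 Ω
X_C = 1/(ωC) = 96.83 Ω
Parallel: admittances add. Y = 1/R + 1/(jωL) + jωC
Y = (0.0008696 + j0.009553) S
|Y| = 0.009592 S → |Z| = 1/|Y| = 104.3 Ω, ∠Z = −∠Y = -84.80°
I = V/|Z| = 374.1 mA
P = VI cos φ = 39 × 0.3741 × cos(-84.80°) = 1.323 W

1.323 W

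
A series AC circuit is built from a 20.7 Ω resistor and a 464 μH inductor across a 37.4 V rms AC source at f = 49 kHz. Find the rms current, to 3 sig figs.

259 mA

ω = 2πf = 307900 rad/s
X_L = ωL = 143 Ω
Z = 20.7 + j143 Ω
|Z| = √(20.7² + 143²) = 144 Ω
I = V/|Z| = 37.4/144 = 259 mA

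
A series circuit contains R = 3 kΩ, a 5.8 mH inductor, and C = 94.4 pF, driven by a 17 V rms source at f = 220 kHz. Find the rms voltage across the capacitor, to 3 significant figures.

43.1 V

ω = 2πf = 1.382e+06 rad/s
X_L = ωL = 8020 Ω
X_C = 1/(ωC) = 7660 Ω
Net reactance X = X_L − X_C = 354 Ω
Z = 3000 + j354 Ω
|Z| = √(3000² + 354²) = 3020 Ω
I = V/|Z| = 5.63 mA
V_C = I·|Z_C| = 0.00563 × 7660 = 43.1 V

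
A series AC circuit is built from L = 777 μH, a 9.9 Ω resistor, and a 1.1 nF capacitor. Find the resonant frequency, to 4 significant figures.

172.2 kHz

ω₀ = 1/√(LC) = 1/√(0.000777 × 1.1e-09) = 1.082e+06 rad/s
f₀ = ω₀/(2π) = 172.2 kHz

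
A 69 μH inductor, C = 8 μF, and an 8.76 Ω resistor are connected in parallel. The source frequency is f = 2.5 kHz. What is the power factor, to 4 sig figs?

ω = 2πf = 15710 rad/s
X_L = ωL = 1.084 Ω
X_C = 1/(ωC) = 7.958 Ω
Parallel: admittances add. Y = 1/R + 1/(jωL) + jωC
Y = (0.1142 − j0.7970) S
|Y| = 0.8051 S → |Z| = 1/|Y| = 1.242 Ω, ∠Z = −∠Y = 81.85°
cos φ = cos(81.85°) = 0.1418

0.1418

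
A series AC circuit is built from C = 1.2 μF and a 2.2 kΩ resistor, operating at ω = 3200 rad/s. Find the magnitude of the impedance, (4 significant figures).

2215 Ω

X_C = 1/(ωC) = 260.4 Ω
Z = 2200 − j260.4 Ω
|Z| = √(2200² + 260.4²) = 2215 Ω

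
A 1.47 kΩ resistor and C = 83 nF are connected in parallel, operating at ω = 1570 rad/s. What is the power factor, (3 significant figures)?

X_C = 1/(ωC) = 7670 Ω
Parallel: admittances add. Y = 1/R + jωC
Y = (0.000680 + j0.000130) S
|Y| = 0.000693 S → |Z| = 1/|Y| = 1440 Ω, ∠Z = −∠Y = -10.8°
cos φ = cos(-10.8°) = 0.982

0.982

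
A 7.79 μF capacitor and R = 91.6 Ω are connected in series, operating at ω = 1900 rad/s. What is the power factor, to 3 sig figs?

X_C = 1/(ωC) = 67.6 Ω
Z = 91.6 − j67.6 Ω
|Z| = √(91.6² + 67.6²) = 114 Ω
∠Z = arctan(-67.6/91.6) = -36.4°
cos φ = cos(-36.4°) = 0.805

0.805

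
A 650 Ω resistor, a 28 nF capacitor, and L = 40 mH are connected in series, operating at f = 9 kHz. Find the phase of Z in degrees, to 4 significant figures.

ω = 2πf = 56550 rad/s
X_L = ωL = 2262 Ω
X_C = 1/(ωC) = 631.6 Ω
Net reactance X = X_L − X_C = 1630 Ω
Z = 650.0 + j1630 Ω
|Z| = √(650.0² + 1630²) = 1755 Ω
∠Z = arctan(1630/650.0) = 68.26°

68.26°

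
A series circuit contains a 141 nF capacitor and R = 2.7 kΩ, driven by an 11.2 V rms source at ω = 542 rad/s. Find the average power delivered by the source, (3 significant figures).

X_C = 1/(ωC) = 13100 Ω
Z = 2700 − j13100 Ω
|Z| = √(2700² + 13100²) = 13400 Ω
∠Z = arctan(-13100/2700) = -78.3°
I = V/|Z| = 838 μA
P = VI cos φ = 11.2 × 0.000838 × cos(-78.3°) = 1.90 mW

1.90 mW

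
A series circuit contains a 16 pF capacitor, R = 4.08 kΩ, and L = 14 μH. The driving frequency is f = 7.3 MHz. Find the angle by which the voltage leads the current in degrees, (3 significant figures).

ω = 2πf = 4.587e+07 rad/s
X_L = ωL = 642 Ω
X_C = 1/(ωC) = 1360 Ω
Net reactance X = X_L − X_C = -720 Ω
Z = 4080 − j720 Ω
|Z| = √(4080² + 720²) = 4140 Ω
∠Z = arctan(-720/4080) = -10.0°

-10.0°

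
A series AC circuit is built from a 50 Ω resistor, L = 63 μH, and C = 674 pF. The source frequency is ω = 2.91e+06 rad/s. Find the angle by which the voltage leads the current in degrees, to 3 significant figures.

-81.3°

X_L = ωL = 183 Ω
X_C = 1/(ωC) = 510 Ω
Net reactance X = X_L − X_C = -327 Ω
Z = 50.0 − j327 Ω
|Z| = √(50.0² + 327²) = 330 Ω
∠Z = arctan(-327/50.0) = -81.3°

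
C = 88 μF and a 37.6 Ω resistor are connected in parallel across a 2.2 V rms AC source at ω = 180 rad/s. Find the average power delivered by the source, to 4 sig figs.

128.7 mW

X_C = 1/(ωC) = 63.13 Ω
Parallel: admittances add. Y = 1/R + jωC
Y = (0.02660 + j0.01584) S
|Y| = 0.03096 S → |Z| = 1/|Y| = 32.30 Ω, ∠Z = −∠Y = -30.78°
I = V/|Z| = 68.10 mA
P = VI cos φ = 2.2 × 0.06810 × cos(-30.78°) = 128.7 mW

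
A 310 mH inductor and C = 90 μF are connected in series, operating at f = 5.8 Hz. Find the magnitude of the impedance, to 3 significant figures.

ω = 2πf = 36.44 rad/s
X_L = ωL = 11.3 Ω
X_C = 1/(ωC) = 305 Ω
Net reactance X = X_L − X_C = -294 Ω
Z = − j294 Ω
|Z| = √(0² + 294²) = 294 Ω

294 Ω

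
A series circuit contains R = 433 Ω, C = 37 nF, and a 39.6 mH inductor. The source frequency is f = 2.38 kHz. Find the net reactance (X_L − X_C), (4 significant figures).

ω = 2πf = 14950 rad/s
X_L = ωL = 592.2 Ω
X_C = 1/(ωC) = 1807 Ω
X = 592.2 − 1807 = -1215 Ω

-1215 Ω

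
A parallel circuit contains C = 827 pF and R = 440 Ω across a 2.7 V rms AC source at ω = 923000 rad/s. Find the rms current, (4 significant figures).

6.473 mA

X_C = 1/(ωC) = 1310 Ω
Parallel: admittances add. Y = 1/R + jωC
Y = (0.002273 + j0.0007633) S
|Y| = 0.002397 S → |Z| = 1/|Y| = 417.1 Ω, ∠Z = −∠Y = -18.57°
I = V/|Z| = 2.7/417.1 = 6.473 mA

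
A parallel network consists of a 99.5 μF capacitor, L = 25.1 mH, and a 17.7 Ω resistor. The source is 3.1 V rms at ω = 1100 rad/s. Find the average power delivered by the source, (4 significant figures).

X_L = ωL = 27.61 Ω
X_C = 1/(ωC) = 9.137 Ω
Parallel: admittances add. Y = 1/R + 1/(jωL) + jωC
Y = (0.05650 + j0.07323) S
|Y| = 0.09249 S → |Z| = 1/|Y| = 10.81 Ω, ∠Z = −∠Y = -52.35°
I = V/|Z| = 286.7 mA
P = VI cos φ = 3.1 × 0.2867 × cos(-52.35°) = 542.9 mW

542.9 mW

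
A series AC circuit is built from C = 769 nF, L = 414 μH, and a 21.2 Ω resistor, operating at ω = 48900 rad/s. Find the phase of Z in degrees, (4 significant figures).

X_L = ωL = 20.24 Ω
X_C = 1/(ωC) = 26.59 Ω
Net reactance X = X_L − X_C = -6.348 Ω
Z = 21.20 − j6.348 Ω
|Z| = √(21.20² + 6.348²) = 22.13 Ω
∠Z = arctan(-6.348/21.20) = -16.67°

-16.67°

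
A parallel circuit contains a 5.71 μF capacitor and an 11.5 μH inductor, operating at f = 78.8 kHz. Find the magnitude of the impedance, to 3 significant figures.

ω = 2πf = 495100 rad/s
X_L = ωL = 5.69 Ω
X_C = 1/(ωC) = 0.354 Ω
Parallel: admittances add. Y = 1/(jωL) + jωC
Y = (0 + j2.65) S
|Y| = 2.65 S → |Z| = 1/|Y| = 0.377 Ω, ∠Z = −∠Y = -90.0°

0.377 Ω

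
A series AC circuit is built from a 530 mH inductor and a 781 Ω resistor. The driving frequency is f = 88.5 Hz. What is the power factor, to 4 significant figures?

0.9356

ω = 2πf = 556.1 rad/s
X_L = ωL = 294.7 Ω
Z = 781.0 + j294.7 Ω
|Z| = √(781.0² + 294.7²) = 834.8 Ω
∠Z = arctan(294.7/781.0) = 20.67°
cos φ = cos(20.67°) = 0.9356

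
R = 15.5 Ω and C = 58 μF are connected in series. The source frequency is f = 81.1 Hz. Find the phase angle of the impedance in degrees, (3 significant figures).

-65.4°

ω = 2πf = 509.6 rad/s
X_C = 1/(ωC) = 33.8 Ω
Z = 15.5 − j33.8 Ω
|Z| = √(15.5² + 33.8²) = 37.2 Ω
∠Z = arctan(-33.8/15.5) = -65.4°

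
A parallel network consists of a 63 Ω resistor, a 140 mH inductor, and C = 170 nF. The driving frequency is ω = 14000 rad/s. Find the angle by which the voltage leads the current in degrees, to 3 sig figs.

X_L = ωL = 1960 Ω
X_C = 1/(ωC) = 420 Ω
Parallel: admittances add. Y = 1/R + 1/(jωL) + jωC
Y = (0.0159 + j0.00187) S
|Y| = 0.0160 S → |Z| = 1/|Y| = 62.6 Ω, ∠Z = −∠Y = -6.72°

-6.72°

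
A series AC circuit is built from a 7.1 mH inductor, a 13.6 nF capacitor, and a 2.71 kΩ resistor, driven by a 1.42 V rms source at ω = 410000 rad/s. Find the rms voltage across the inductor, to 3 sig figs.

X_L = ωL = 2910 Ω
X_C = 1/(ωC) = 179 Ω
Net reactance X = X_L − X_C = 2730 Ω
Z = 2710 + j2730 Ω
|Z| = √(2710² + 2730²) = 3850 Ω
I = V/|Z| = 369 μA
V_L = I·|Z_L| = 0.000369 × 2910 = 1.07 V

1.07 V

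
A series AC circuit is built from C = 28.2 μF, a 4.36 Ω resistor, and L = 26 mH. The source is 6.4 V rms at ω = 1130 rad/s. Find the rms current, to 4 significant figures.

X_L = ωL = 29.38 Ω
X_C = 1/(ωC) = 31.38 Ω
Net reactance X = X_L − X_C = -2.001 Ω
Z = 4.360 − j2.001 Ω
|Z| = √(4.360² + 2.001²) = 4.797 Ω
I = V/|Z| = 6.4/4.797 = 1.334 A

1.334 A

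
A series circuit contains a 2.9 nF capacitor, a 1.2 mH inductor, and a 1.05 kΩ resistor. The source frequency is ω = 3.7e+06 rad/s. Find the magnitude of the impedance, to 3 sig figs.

X_L = ωL = 4440 Ω
X_C = 1/(ωC) = 93.2 Ω
Net reactance X = X_L − X_C = 4350 Ω
Z = 1050 + j4350 Ω
|Z| = √(1050² + 4350²) = 4470 Ω

4470 Ω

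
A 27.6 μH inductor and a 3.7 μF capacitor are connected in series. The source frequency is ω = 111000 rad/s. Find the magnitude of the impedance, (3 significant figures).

0.629 Ω

X_L = ωL = 3.06 Ω
X_C = 1/(ωC) = 2.43 Ω
Net reactance X = X_L − X_C = 0.629 Ω
Z = j0.629 Ω
|Z| = √(0² + 0.629²) = 0.629 Ω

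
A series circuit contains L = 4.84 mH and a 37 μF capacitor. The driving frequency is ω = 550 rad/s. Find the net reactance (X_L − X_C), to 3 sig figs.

-46.5 Ω

X_L = ωL = 2.66 Ω
X_C = 1/(ωC) = 49.1 Ω
X = 2.66 − 49.1 = -46.5 Ω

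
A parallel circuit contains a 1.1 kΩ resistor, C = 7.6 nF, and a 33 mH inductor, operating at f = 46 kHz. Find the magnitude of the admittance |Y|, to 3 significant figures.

2.28 mS

ω = 2πf = 289000 rad/s
X_L = ωL = 9540 Ω
X_C = 1/(ωC) = 455 Ω
Parallel: admittances add. Y = 1/R + 1/(jωL) + jωC
Y = (0.000909 + j0.00209) S
|Y| = 0.00228 S → |Z| = 1/|Y| = 438 Ω, ∠Z = −∠Y = -66.5°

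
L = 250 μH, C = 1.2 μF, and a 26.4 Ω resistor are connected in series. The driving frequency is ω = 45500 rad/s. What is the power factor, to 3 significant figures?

0.967

X_L = ωL = 11.4 Ω
X_C = 1/(ωC) = 18.3 Ω
Net reactance X = X_L − X_C = -6.94 Ω
Z = 26.4 − j6.94 Ω
|Z| = √(26.4² + 6.94²) = 27.3 Ω
∠Z = arctan(-6.94/26.4) = -14.7°
cos φ = cos(-14.7°) = 0.967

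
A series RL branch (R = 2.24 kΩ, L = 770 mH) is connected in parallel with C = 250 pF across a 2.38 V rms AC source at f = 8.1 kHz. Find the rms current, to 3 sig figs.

ω = 2πf = 50890 rad/s
X_L = ωL = 39200 Ω
X_C = 1/(ωC) = 78600 Ω
Branch 1 (R+jX_L): Z₁ = 2240 + j39200 Ω, |Z₁| = 39300 Ω
Branch 2 (−jX_C): Z₂ = −j78600 Ω
Parallel: Z = Z₁Z₂/(Z₁+Z₂), |Z| = 78200 Ω, ∠Z = 83.5°
I = V/|Z| = 2.38/78200 = 30.5 μA

30.5 μA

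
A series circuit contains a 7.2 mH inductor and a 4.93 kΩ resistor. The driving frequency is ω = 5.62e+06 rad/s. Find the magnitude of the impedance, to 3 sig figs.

X_L = ωL = 40500 Ω
Z = 4930 + j40500 Ω
|Z| = √(4930² + 40500²) = 40800 Ω

40800 Ω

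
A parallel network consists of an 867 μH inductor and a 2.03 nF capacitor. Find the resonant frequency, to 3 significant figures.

120 kHz

ω₀ = 1/√(LC) = 1/√(0.000867 × 2.03e-09) = 753800 rad/s
f₀ = ω₀/(2π) = 120 kHz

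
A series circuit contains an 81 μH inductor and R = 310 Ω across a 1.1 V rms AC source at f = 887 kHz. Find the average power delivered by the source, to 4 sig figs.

1.251 mW

ω = 2πf = 5.573e+06 rad/s
X_L = ωL = 451.4 Ω
Z = 310.0 + j451.4 Ω
|Z| = √(310.0² + 451.4²) = 547.6 Ω
∠Z = arctan(451.4/310.0) = 55.52°
I = V/|Z| = 2.009 mA
P = VI cos φ = 1.1 × 0.002009 × cos(55.52°) = 1.251 mW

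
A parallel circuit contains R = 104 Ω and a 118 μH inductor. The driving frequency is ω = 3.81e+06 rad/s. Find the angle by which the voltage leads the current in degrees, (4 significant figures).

13.02°

X_L = ωL = 449.6 Ω
Parallel: admittances add. Y = 1/R + 1/(jωL)
Y = (0.009615 − j0.002224) S
|Y| = 0.009869 S → |Z| = 1/|Y| = 101.3 Ω, ∠Z = −∠Y = 13.02°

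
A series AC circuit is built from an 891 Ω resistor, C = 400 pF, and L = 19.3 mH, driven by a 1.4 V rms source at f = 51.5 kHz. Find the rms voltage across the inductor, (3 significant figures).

ω = 2πf = 323600 rad/s
X_L = ωL = 6250 Ω
X_C = 1/(ωC) = 7730 Ω
Net reactance X = X_L − X_C = -1480 Ω
Z = 891 − j1480 Ω
|Z| = √(891² + 1480²) = 1730 Ω
I = V/|Z| = 810 μA
V_L = I·|Z_L| = 0.000810 × 6250 = 5.06 V

5.06 V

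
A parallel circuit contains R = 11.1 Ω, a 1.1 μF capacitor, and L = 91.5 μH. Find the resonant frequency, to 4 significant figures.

15.86 kHz

ω₀ = 1/√(LC) = 1/√(9.15e-05 × 1.1e-06) = 99680 rad/s
f₀ = ω₀/(2π) = 15.86 kHz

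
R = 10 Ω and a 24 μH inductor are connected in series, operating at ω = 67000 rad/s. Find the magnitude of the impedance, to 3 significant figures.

X_L = ωL = 1.61 Ω
Z = 10.0 + j1.61 Ω
|Z| = √(10.0² + 1.61²) = 10.1 Ω

10.1 Ω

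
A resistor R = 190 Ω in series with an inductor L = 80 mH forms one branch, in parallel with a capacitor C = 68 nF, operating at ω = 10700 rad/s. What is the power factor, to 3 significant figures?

0.539

X_L = ωL = 856 Ω
X_C = 1/(ωC) = 1370 Ω
Branch 1 (R+jX_L): Z₁ = 190 + j856 Ω, |Z₁| = 877 Ω
Branch 2 (−jX_C): Z₂ = −j1370 Ω
Parallel: Z = Z₁Z₂/(Z₁+Z₂), |Z| = 2180 Ω, ∠Z = 57.4°
cos φ = cos(57.4°) = 0.539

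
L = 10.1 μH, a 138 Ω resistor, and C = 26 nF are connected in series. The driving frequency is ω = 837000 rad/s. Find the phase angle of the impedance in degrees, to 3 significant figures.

-15.2°

X_L = ωL = 8.45 Ω
X_C = 1/(ωC) = 46.0 Ω
Net reactance X = X_L − X_C = -37.5 Ω
Z = 138 − j37.5 Ω
|Z| = √(138² + 37.5²) = 143 Ω
∠Z = arctan(-37.5/138) = -15.2°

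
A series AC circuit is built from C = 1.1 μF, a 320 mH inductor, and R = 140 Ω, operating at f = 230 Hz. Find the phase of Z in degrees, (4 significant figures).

-49.96°

ω = 2πf = 1445 rad/s
X_L = ωL = 462.4 Ω
X_C = 1/(ωC) = 629.1 Ω
Net reactance X = X_L − X_C = -166.6 Ω
Z = 140.0 − j166.6 Ω
|Z| = √(140.0² + 166.6²) = 217.6 Ω
∠Z = arctan(-166.6/140.0) = -49.96°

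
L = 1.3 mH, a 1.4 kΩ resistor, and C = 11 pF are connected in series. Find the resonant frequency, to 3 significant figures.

1.33 MHz

ω₀ = 1/√(LC) = 1/√(0.0013 × 1.1e-11) = 8.362e+06 rad/s
f₀ = ω₀/(2π) = 1.33 MHz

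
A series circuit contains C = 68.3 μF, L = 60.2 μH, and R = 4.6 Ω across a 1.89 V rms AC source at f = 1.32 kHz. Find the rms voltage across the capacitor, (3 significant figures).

ω = 2πf = 8294 rad/s
X_L = ωL = 0.499 Ω
X_C = 1/(ωC) = 1.77 Ω
Net reactance X = X_L − X_C = -1.27 Ω
Z = 4.60 − j1.27 Ω
|Z| = √(4.60² + 1.27²) = 4.77 Ω
I = V/|Z| = 396 mA
V_C = I·|Z_C| = 0.396 × 1.77 = 0.699 V

0.699 V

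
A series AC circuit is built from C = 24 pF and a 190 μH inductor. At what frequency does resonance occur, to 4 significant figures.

ω₀ = 1/√(LC) = 1/√(0.00019 × 2.4e-11) = 1.481e+07 rad/s
f₀ = ω₀/(2π) = 2.357 MHz

2.357 MHz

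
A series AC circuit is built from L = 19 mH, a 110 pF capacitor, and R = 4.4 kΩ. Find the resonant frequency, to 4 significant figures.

110.1 kHz

ω₀ = 1/√(LC) = 1/√(0.019 × 1.1e-10) = 691700 rad/s
f₀ = ω₀/(2π) = 110.1 kHz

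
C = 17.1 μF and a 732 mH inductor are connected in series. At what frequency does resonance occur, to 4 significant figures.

44.98 Hz

ω₀ = 1/√(LC) = 1/√(0.732 × 1.71e-05) = 282.6 rad/s
f₀ = ω₀/(2π) = 44.98 Hz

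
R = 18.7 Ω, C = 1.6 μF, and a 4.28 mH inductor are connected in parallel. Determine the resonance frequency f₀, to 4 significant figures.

1.923 kHz

ω₀ = 1/√(LC) = 1/√(0.00428 × 1.6e-06) = 12080 rad/s
f₀ = ω₀/(2π) = 1.923 kHz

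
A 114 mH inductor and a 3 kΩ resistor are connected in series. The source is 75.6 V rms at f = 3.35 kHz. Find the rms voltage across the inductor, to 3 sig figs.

47.2 V

ω = 2πf = 21050 rad/s
X_L = ωL = 2400 Ω
Z = 3000 + j2400 Ω
|Z| = √(3000² + 2400²) = 3840 Ω
I = V/|Z| = 19.7 mA
V_L = I·|Z_L| = 0.0197 × 2400 = 47.2 V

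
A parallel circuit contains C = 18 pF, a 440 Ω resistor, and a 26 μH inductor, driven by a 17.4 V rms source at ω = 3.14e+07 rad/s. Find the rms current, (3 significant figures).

41.2 mA

X_L = ωL = 816 Ω
X_C = 1/(ωC) = 1770 Ω
Parallel: admittances add. Y = 1/R + 1/(jωL) + jωC
Y = (0.00227 − j0.000660) S
|Y| = 0.00237 S → |Z| = 1/|Y| = 423 Ω, ∠Z = −∠Y = 16.2°
I = V/|Z| = 17.4/423 = 41.2 mA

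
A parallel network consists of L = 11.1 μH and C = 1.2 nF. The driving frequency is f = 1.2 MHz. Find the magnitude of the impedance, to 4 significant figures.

ω = 2πf = 7.54e+06 rad/s
X_L = ωL = 83.69 Ω
X_C = 1/(ωC) = 110.5 Ω
Parallel: admittances add. Y = 1/(jωL) + jωC
Y = (0 − j0.002901) S
|Y| = 0.002901 S → |Z| = 1/|Y| = 344.7 Ω, ∠Z = −∠Y = 90.00°

344.7 Ω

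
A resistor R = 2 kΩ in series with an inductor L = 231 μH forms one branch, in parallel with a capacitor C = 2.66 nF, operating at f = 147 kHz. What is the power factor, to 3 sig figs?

ω = 2πf = 923600 rad/s
X_L = ωL = 213 Ω
X_C = 1/(ωC) = 407 Ω
Branch 1 (R+jX_L): Z₁ = 2000 + j213 Ω, |Z₁| = 2010 Ω
Branch 2 (−jX_C): Z₂ = −j407 Ω
Parallel: Z = Z₁Z₂/(Z₁+Z₂), |Z| = 407 Ω, ∠Z = -78.4°
cos φ = cos(-78.4°) = 0.201

0.201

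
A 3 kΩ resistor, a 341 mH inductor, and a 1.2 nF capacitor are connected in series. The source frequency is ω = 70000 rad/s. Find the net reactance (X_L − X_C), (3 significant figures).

X_L = ωL = 23900 Ω
X_C = 1/(ωC) = 11900 Ω
X = 23900 − 11900 = 12000 Ω

12000 Ω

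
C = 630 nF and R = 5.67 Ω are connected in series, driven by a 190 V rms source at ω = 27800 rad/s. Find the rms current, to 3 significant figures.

3.31 A

X_C = 1/(ωC) = 57.1 Ω
Z = 5.67 − j57.1 Ω
|Z| = √(5.67² + 57.1²) = 57.4 Ω
I = V/|Z| = 190/57.4 = 3.31 A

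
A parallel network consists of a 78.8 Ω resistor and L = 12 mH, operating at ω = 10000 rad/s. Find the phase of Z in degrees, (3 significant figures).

X_L = ωL = 120 Ω
Parallel: admittances add. Y = 1/R + 1/(jωL)
Y = (0.0127 − j0.00833) S
|Y| = 0.0152 S → |Z| = 1/|Y| = 65.9 Ω, ∠Z = −∠Y = 33.3°

33.3°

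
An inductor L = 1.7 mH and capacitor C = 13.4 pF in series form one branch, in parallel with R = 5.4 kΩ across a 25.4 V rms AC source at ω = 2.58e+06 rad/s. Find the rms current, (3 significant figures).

X_L = ωL = 4390 Ω
X_C = 1/(ωC) = 28900 Ω
Branch 1: Z₁ = R = 5400 Ω
Branch 2 (series LC): Z₂ = j(X_L − X_C) = −j24500 Ω
Parallel: Z = Z₁Z₂/(Z₁+Z₂), |Z| = 5270 Ω, ∠Z = -12.4°
I = V/|Z| = 25.4/5270 = 4.82 mA

4.82 mA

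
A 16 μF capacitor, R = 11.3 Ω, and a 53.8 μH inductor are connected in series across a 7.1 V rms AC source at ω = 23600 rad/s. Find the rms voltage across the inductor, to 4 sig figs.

X_L = ωL = 1.270 Ω
X_C = 1/(ωC) = 2.648 Ω
Net reactance X = X_L − X_C = -1.379 Ω
Z = 11.30 − j1.379 Ω
|Z| = √(11.30² + 1.379²) = 11.38 Ω
I = V/|Z| = 623.7 mA
V_L = I·|Z_L| = 0.6237 × 1.270 = 0.7919 V

0.7919 V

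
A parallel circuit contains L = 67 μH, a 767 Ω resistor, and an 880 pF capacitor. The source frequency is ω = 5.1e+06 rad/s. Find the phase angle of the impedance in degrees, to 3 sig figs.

-50.1°

X_L = ωL = 342 Ω
X_C = 1/(ωC) = 223 Ω
Parallel: admittances add. Y = 1/R + 1/(jωL) + jωC
Y = (0.00130 + j0.00156) S
|Y| = 0.00203 S → |Z| = 1/|Y| = 492 Ω, ∠Z = −∠Y = -50.1°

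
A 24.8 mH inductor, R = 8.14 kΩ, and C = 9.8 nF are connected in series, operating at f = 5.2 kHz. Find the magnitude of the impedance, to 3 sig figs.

ω = 2πf = 32670 rad/s
X_L = ωL = 810 Ω
X_C = 1/(ωC) = 3120 Ω
Net reactance X = X_L − X_C = -2310 Ω
Z = 8140 − j2310 Ω
|Z| = √(8140² + 2310²) = 8460 Ω

8460 Ω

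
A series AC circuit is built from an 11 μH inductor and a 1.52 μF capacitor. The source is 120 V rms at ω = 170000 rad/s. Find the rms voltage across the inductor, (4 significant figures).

X_L = ωL = 1.870 Ω
X_C = 1/(ωC) = 3.870 Ω
Net reactance X = X_L − X_C = -2.000 Ω
Z = − j2.000 Ω
|Z| = √(0² + 2.000²) = 2.000 Ω
I = V/|Z| = 60.00 A
V_L = I·|Z_L| = 60.00 × 1.870 = 112.2 V

112.2 V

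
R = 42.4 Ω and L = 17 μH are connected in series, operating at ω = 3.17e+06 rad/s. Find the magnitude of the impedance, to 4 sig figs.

68.57 Ω

X_L = ωL = 53.89 Ω
Z = 42.40 + j53.89 Ω
|Z| = √(42.40² + 53.89²) = 68.57 Ω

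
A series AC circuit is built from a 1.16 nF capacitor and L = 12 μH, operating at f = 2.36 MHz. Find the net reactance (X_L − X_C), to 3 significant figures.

120 Ω

ω = 2πf = 1.483e+07 rad/s
X_L = ωL = 178 Ω
X_C = 1/(ωC) = 58.1 Ω
X = 178 − 58.1 = 120 Ω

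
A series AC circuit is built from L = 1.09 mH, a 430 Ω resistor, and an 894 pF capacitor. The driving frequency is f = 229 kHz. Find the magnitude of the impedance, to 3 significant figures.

900 Ω

ω = 2πf = 1.439e+06 rad/s
X_L = ωL = 1570 Ω
X_C = 1/(ωC) = 777 Ω
Net reactance X = X_L − X_C = 791 Ω
Z = 430 + j791 Ω
|Z| = √(430² + 791²) = 900 Ω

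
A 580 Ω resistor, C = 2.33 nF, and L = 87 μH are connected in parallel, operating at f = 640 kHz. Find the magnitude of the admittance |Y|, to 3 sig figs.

ω = 2πf = 4.021e+06 rad/s
X_L = ωL = 350 Ω
X_C = 1/(ωC) = 107 Ω
Parallel: admittances add. Y = 1/R + 1/(jωL) + jωC
Y = (0.00172 + j0.00651) S
|Y| = 0.00674 S → |Z| = 1/|Y| = 148 Ω, ∠Z = −∠Y = -75.2°

6.74 mS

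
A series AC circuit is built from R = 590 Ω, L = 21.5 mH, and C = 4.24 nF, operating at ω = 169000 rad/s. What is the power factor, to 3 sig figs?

X_L = ωL = 3630 Ω
X_C = 1/(ωC) = 1400 Ω
Net reactance X = X_L − X_C = 2240 Ω
Z = 590 + j2240 Ω
|Z| = √(590² + 2240²) = 2310 Ω
∠Z = arctan(2240/590) = 75.2°
cos φ = cos(75.2°) = 0.255

0.255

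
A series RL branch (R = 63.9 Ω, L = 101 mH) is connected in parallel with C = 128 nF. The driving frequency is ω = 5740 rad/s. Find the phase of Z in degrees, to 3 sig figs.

X_L = ωL = 580 Ω
X_C = 1/(ωC) = 1360 Ω
Branch 1 (R+jX_L): Z₁ = 63.9 + j580 Ω, |Z₁| = 583 Ω
Branch 2 (−jX_C): Z₂ = −j1360 Ω
Parallel: Z = Z₁Z₂/(Z₁+Z₂), |Z| = 1010 Ω, ∠Z = 79.0°

79.0°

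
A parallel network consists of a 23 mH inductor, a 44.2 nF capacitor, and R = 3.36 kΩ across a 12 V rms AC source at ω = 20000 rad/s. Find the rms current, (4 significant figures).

15.89 mA

X_L = ωL = 460.0 Ω
X_C = 1/(ωC) = 1131 Ω
Parallel: admittances add. Y = 1/R + 1/(jωL) + jωC
Y = (0.0002976 − j0.001290) S
|Y| = 0.001324 S → |Z| = 1/|Y| = 755.4 Ω, ∠Z = −∠Y = 77.01°
I = V/|Z| = 12/755.4 = 15.89 mA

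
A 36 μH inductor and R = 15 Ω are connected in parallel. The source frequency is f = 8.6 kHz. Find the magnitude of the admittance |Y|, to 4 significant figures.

518.4 mS

ω = 2πf = 54040 rad/s
X_L = ωL = 1.945 Ω
Parallel: admittances add. Y = 1/R + 1/(jωL)
Y = (0.06667 − j0.5141) S
|Y| = 0.5184 S → |Z| = 1/|Y| = 1.929 Ω, ∠Z = −∠Y = 82.61°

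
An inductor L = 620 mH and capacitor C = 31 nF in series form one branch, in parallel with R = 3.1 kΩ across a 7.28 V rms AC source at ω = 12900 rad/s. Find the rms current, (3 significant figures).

X_L = ωL = 8000 Ω
X_C = 1/(ωC) = 2500 Ω
Branch 1: Z₁ = R = 3100 Ω
Branch 2 (series LC): Z₂ = j(X_L − X_C) = j5500 Ω
Parallel: Z = Z₁Z₂/(Z₁+Z₂), |Z| = 2700 Ω, ∠Z = 29.4°
I = V/|Z| = 7.28/2700 = 2.70 mA

2.70 mA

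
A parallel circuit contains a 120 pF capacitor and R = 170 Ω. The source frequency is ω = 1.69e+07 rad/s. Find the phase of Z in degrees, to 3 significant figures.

X_C = 1/(ωC) = 493 Ω
Parallel: admittances add. Y = 1/R + jωC
Y = (0.00588 + j0.00203) S
|Y| = 0.00622 S → |Z| = 1/|Y| = 161 Ω, ∠Z = −∠Y = -19.0°

-19.0°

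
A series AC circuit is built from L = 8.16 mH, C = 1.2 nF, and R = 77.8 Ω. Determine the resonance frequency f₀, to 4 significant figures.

ω₀ = 1/√(LC) = 1/√(0.00816 × 1.2e-09) = 319600 rad/s
f₀ = ω₀/(2π) = 50.86 kHz

50.86 kHz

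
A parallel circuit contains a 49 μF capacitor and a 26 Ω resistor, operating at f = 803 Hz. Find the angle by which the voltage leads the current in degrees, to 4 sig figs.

-81.16°

ω = 2πf = 5045 rad/s
X_C = 1/(ωC) = 4.045 Ω
Parallel: admittances add. Y = 1/R + jωC
Y = (0.03846 + j0.2472) S
|Y| = 0.2502 S → |Z| = 1/|Y| = 3.997 Ω, ∠Z = −∠Y = -81.16°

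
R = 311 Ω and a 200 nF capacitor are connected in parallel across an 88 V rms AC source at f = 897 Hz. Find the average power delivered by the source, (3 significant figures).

24.9 W

ω = 2πf = 5636 rad/s
X_C = 1/(ωC) = 887 Ω
Parallel: admittances add. Y = 1/R + jωC
Y = (0.00322 + j0.00113) S
|Y| = 0.00341 S → |Z| = 1/|Y| = 293 Ω, ∠Z = −∠Y = -19.3°
I = V/|Z| = 300 mA
P = VI cos φ = 88 × 0.300 × cos(-19.3°) = 24.9 W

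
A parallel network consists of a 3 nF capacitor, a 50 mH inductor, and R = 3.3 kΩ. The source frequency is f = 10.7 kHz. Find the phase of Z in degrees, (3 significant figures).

17.5°

ω = 2πf = 67230 rad/s
X_L = ωL = 3360 Ω
X_C = 1/(ωC) = 4960 Ω
Parallel: admittances add. Y = 1/R + 1/(jωL) + jωC
Y = (0.000303 − j9.58e-05) S
|Y| = 0.000318 S → |Z| = 1/|Y| = 3150 Ω, ∠Z = −∠Y = 17.5°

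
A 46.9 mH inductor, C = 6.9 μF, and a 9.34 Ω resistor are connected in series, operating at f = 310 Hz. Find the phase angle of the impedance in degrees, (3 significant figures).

ω = 2πf = 1948 rad/s
X_L = ωL = 91.4 Ω
X_C = 1/(ωC) = 74.4 Ω
Net reactance X = X_L − X_C = 16.9 Ω
Z = 9.34 + j16.9 Ω
|Z| = √(9.34² + 16.9²) = 19.3 Ω
∠Z = arctan(16.9/9.34) = 61.1°

61.1°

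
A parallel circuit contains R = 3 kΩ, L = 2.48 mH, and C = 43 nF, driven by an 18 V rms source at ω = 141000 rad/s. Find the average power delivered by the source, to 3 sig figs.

108 mW

X_L = ωL = 350 Ω
X_C = 1/(ωC) = 165 Ω
Parallel: admittances add. Y = 1/R + 1/(jωL) + jωC
Y = (0.000333 + j0.00320) S
|Y| = 0.00322 S → |Z| = 1/|Y| = 311 Ω, ∠Z = −∠Y = -84.1°
I = V/|Z| = 58.0 mA
P = VI cos φ = 18 × 0.0580 × cos(-84.1°) = 108 mW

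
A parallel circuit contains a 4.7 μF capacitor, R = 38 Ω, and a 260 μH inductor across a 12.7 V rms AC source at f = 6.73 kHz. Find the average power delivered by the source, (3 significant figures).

4.24 W

ω = 2πf = 42290 rad/s
X_L = ωL = 11.0 Ω
X_C = 1/(ωC) = 5.03 Ω
Parallel: admittances add. Y = 1/R + 1/(jωL) + jωC
Y = (0.0263 + j0.108) S
|Y| = 0.111 S → |Z| = 1/|Y| = 9.01 Ω, ∠Z = −∠Y = -76.3°
I = V/|Z| = 1.41 A
P = VI cos φ = 12.7 × 1.41 × cos(-76.3°) = 4.24 W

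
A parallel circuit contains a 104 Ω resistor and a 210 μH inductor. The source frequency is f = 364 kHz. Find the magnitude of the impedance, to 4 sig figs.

101.6 Ω

ω = 2πf = 2.287e+06 rad/s
X_L = ωL = 480.3 Ω
Parallel: admittances add. Y = 1/R + 1/(jωL)
Y = (0.009615 − j0.002082) S
|Y| = 0.009838 S → |Z| = 1/|Y| = 101.6 Ω, ∠Z = −∠Y = 12.22°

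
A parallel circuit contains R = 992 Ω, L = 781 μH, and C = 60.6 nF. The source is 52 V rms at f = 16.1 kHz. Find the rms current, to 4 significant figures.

ω = 2πf = 101200 rad/s
X_L = ωL = 79.01 Ω
X_C = 1/(ωC) = 163.1 Ω
Parallel: admittances add. Y = 1/R + 1/(jωL) + jωC
Y = (0.001008 − j0.006527) S
|Y| = 0.006604 S → |Z| = 1/|Y| = 151.4 Ω, ∠Z = −∠Y = 81.22°
I = V/|Z| = 52/151.4 = 343.4 mA

343.4 mA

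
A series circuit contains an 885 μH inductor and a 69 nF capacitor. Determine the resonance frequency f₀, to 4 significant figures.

ω₀ = 1/√(LC) = 1/√(0.000885 × 6.9e-08) = 128000 rad/s
f₀ = ω₀/(2π) = 20.37 kHz

20.37 kHz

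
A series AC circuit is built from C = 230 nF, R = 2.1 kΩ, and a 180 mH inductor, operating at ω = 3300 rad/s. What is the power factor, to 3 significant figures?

0.945

X_L = ωL = 594 Ω
X_C = 1/(ωC) = 1320 Ω
Net reactance X = X_L − X_C = -724 Ω
Z = 2100 − j724 Ω
|Z| = √(2100² + 724²) = 2220 Ω
∠Z = arctan(-724/2100) = -19.0°
cos φ = cos(-19.0°) = 0.945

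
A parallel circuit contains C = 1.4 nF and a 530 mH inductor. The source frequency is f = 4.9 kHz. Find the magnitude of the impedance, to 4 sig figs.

55000 Ω

ω = 2πf = 30790 rad/s
X_L = ωL = 16320 Ω
X_C = 1/(ωC) = 23200 Ω
Parallel: admittances add. Y = 1/(jωL) + jωC
Y = (0 − j1.818e-05) S
|Y| = 1.818e-05 S → |Z| = 1/|Y| = 55000 Ω, ∠Z = −∠Y = 90.00°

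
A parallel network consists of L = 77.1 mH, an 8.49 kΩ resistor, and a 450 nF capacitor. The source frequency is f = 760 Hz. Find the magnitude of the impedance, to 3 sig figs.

1730 Ω

ω = 2πf = 4775 rad/s
X_L = ωL = 368 Ω
X_C = 1/(ωC) = 465 Ω
Parallel: admittances add. Y = 1/R + 1/(jωL) + jωC
Y = (0.000118 − j0.000567) S
|Y| = 0.000579 S → |Z| = 1/|Y| = 1730 Ω, ∠Z = −∠Y = 78.3°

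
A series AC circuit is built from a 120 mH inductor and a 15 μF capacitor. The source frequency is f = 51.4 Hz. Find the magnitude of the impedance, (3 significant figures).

168 Ω

ω = 2πf = 323.0 rad/s
X_L = ωL = 38.8 Ω
X_C = 1/(ωC) = 206 Ω
Net reactance X = X_L − X_C = -168 Ω
Z = − j168 Ω
|Z| = √(0² + 168²) = 168 Ω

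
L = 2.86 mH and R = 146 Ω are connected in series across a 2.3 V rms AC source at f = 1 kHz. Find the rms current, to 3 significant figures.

ω = 2πf = 6283 rad/s
X_L = ωL = 18.0 Ω
Z = 146 + j18.0 Ω
|Z| = √(146² + 18.0²) = 147 Ω
I = V/|Z| = 2.3/147 = 15.6 mA

15.6 mA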